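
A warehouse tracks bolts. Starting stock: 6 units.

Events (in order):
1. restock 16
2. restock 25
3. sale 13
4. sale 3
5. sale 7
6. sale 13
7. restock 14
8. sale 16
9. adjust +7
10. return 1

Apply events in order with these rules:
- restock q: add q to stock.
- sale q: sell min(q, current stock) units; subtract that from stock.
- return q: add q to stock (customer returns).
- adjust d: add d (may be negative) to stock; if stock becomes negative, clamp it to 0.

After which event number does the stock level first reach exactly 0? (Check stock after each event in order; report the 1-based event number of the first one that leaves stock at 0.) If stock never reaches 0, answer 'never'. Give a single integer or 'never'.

Processing events:
Start: stock = 6
  Event 1 (restock 16): 6 + 16 = 22
  Event 2 (restock 25): 22 + 25 = 47
  Event 3 (sale 13): sell min(13,47)=13. stock: 47 - 13 = 34. total_sold = 13
  Event 4 (sale 3): sell min(3,34)=3. stock: 34 - 3 = 31. total_sold = 16
  Event 5 (sale 7): sell min(7,31)=7. stock: 31 - 7 = 24. total_sold = 23
  Event 6 (sale 13): sell min(13,24)=13. stock: 24 - 13 = 11. total_sold = 36
  Event 7 (restock 14): 11 + 14 = 25
  Event 8 (sale 16): sell min(16,25)=16. stock: 25 - 16 = 9. total_sold = 52
  Event 9 (adjust +7): 9 + 7 = 16
  Event 10 (return 1): 16 + 1 = 17
Final: stock = 17, total_sold = 52

Stock never reaches 0.

Answer: never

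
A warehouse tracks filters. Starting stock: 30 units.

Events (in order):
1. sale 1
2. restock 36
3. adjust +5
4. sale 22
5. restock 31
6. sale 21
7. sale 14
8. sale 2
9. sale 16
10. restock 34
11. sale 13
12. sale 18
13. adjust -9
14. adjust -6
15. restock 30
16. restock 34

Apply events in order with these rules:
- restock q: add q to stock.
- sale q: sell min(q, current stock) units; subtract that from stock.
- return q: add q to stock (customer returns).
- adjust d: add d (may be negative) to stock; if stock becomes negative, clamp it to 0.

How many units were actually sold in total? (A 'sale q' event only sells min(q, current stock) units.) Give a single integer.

Processing events:
Start: stock = 30
  Event 1 (sale 1): sell min(1,30)=1. stock: 30 - 1 = 29. total_sold = 1
  Event 2 (restock 36): 29 + 36 = 65
  Event 3 (adjust +5): 65 + 5 = 70
  Event 4 (sale 22): sell min(22,70)=22. stock: 70 - 22 = 48. total_sold = 23
  Event 5 (restock 31): 48 + 31 = 79
  Event 6 (sale 21): sell min(21,79)=21. stock: 79 - 21 = 58. total_sold = 44
  Event 7 (sale 14): sell min(14,58)=14. stock: 58 - 14 = 44. total_sold = 58
  Event 8 (sale 2): sell min(2,44)=2. stock: 44 - 2 = 42. total_sold = 60
  Event 9 (sale 16): sell min(16,42)=16. stock: 42 - 16 = 26. total_sold = 76
  Event 10 (restock 34): 26 + 34 = 60
  Event 11 (sale 13): sell min(13,60)=13. stock: 60 - 13 = 47. total_sold = 89
  Event 12 (sale 18): sell min(18,47)=18. stock: 47 - 18 = 29. total_sold = 107
  Event 13 (adjust -9): 29 + -9 = 20
  Event 14 (adjust -6): 20 + -6 = 14
  Event 15 (restock 30): 14 + 30 = 44
  Event 16 (restock 34): 44 + 34 = 78
Final: stock = 78, total_sold = 107

Answer: 107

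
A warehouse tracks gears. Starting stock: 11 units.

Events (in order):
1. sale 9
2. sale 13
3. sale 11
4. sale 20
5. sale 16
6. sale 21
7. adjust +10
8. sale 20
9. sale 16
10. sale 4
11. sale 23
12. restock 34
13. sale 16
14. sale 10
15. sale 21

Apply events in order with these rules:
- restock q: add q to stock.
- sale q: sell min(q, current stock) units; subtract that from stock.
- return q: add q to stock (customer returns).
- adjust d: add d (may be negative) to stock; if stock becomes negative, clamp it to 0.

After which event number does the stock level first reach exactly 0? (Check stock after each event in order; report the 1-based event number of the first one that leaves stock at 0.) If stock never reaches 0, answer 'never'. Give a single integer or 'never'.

Answer: 2

Derivation:
Processing events:
Start: stock = 11
  Event 1 (sale 9): sell min(9,11)=9. stock: 11 - 9 = 2. total_sold = 9
  Event 2 (sale 13): sell min(13,2)=2. stock: 2 - 2 = 0. total_sold = 11
  Event 3 (sale 11): sell min(11,0)=0. stock: 0 - 0 = 0. total_sold = 11
  Event 4 (sale 20): sell min(20,0)=0. stock: 0 - 0 = 0. total_sold = 11
  Event 5 (sale 16): sell min(16,0)=0. stock: 0 - 0 = 0. total_sold = 11
  Event 6 (sale 21): sell min(21,0)=0. stock: 0 - 0 = 0. total_sold = 11
  Event 7 (adjust +10): 0 + 10 = 10
  Event 8 (sale 20): sell min(20,10)=10. stock: 10 - 10 = 0. total_sold = 21
  Event 9 (sale 16): sell min(16,0)=0. stock: 0 - 0 = 0. total_sold = 21
  Event 10 (sale 4): sell min(4,0)=0. stock: 0 - 0 = 0. total_sold = 21
  Event 11 (sale 23): sell min(23,0)=0. stock: 0 - 0 = 0. total_sold = 21
  Event 12 (restock 34): 0 + 34 = 34
  Event 13 (sale 16): sell min(16,34)=16. stock: 34 - 16 = 18. total_sold = 37
  Event 14 (sale 10): sell min(10,18)=10. stock: 18 - 10 = 8. total_sold = 47
  Event 15 (sale 21): sell min(21,8)=8. stock: 8 - 8 = 0. total_sold = 55
Final: stock = 0, total_sold = 55

First zero at event 2.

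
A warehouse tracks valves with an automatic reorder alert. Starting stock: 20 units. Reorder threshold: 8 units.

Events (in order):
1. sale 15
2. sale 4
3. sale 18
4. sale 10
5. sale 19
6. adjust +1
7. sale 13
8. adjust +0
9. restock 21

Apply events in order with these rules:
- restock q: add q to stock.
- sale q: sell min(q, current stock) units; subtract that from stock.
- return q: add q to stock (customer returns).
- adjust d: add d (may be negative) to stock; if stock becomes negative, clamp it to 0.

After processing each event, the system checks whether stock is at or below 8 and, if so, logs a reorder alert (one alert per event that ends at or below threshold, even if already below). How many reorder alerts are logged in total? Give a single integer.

Processing events:
Start: stock = 20
  Event 1 (sale 15): sell min(15,20)=15. stock: 20 - 15 = 5. total_sold = 15
  Event 2 (sale 4): sell min(4,5)=4. stock: 5 - 4 = 1. total_sold = 19
  Event 3 (sale 18): sell min(18,1)=1. stock: 1 - 1 = 0. total_sold = 20
  Event 4 (sale 10): sell min(10,0)=0. stock: 0 - 0 = 0. total_sold = 20
  Event 5 (sale 19): sell min(19,0)=0. stock: 0 - 0 = 0. total_sold = 20
  Event 6 (adjust +1): 0 + 1 = 1
  Event 7 (sale 13): sell min(13,1)=1. stock: 1 - 1 = 0. total_sold = 21
  Event 8 (adjust +0): 0 + 0 = 0
  Event 9 (restock 21): 0 + 21 = 21
Final: stock = 21, total_sold = 21

Checking against threshold 8:
  After event 1: stock=5 <= 8 -> ALERT
  After event 2: stock=1 <= 8 -> ALERT
  After event 3: stock=0 <= 8 -> ALERT
  After event 4: stock=0 <= 8 -> ALERT
  After event 5: stock=0 <= 8 -> ALERT
  After event 6: stock=1 <= 8 -> ALERT
  After event 7: stock=0 <= 8 -> ALERT
  After event 8: stock=0 <= 8 -> ALERT
  After event 9: stock=21 > 8
Alert events: [1, 2, 3, 4, 5, 6, 7, 8]. Count = 8

Answer: 8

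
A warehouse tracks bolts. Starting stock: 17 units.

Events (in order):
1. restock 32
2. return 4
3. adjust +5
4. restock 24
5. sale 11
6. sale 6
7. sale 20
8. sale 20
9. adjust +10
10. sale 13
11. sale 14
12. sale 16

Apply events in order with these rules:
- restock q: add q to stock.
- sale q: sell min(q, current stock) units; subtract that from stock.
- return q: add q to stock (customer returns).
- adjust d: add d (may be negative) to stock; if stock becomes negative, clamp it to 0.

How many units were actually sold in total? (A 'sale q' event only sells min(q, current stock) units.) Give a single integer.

Answer: 92

Derivation:
Processing events:
Start: stock = 17
  Event 1 (restock 32): 17 + 32 = 49
  Event 2 (return 4): 49 + 4 = 53
  Event 3 (adjust +5): 53 + 5 = 58
  Event 4 (restock 24): 58 + 24 = 82
  Event 5 (sale 11): sell min(11,82)=11. stock: 82 - 11 = 71. total_sold = 11
  Event 6 (sale 6): sell min(6,71)=6. stock: 71 - 6 = 65. total_sold = 17
  Event 7 (sale 20): sell min(20,65)=20. stock: 65 - 20 = 45. total_sold = 37
  Event 8 (sale 20): sell min(20,45)=20. stock: 45 - 20 = 25. total_sold = 57
  Event 9 (adjust +10): 25 + 10 = 35
  Event 10 (sale 13): sell min(13,35)=13. stock: 35 - 13 = 22. total_sold = 70
  Event 11 (sale 14): sell min(14,22)=14. stock: 22 - 14 = 8. total_sold = 84
  Event 12 (sale 16): sell min(16,8)=8. stock: 8 - 8 = 0. total_sold = 92
Final: stock = 0, total_sold = 92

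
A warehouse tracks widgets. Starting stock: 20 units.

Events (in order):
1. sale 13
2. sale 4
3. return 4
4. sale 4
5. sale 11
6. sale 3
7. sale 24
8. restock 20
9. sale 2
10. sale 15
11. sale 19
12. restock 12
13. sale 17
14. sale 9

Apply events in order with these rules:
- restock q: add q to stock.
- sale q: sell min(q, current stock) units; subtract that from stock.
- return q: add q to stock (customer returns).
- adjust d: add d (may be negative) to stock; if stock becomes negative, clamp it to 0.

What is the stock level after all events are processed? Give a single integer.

Processing events:
Start: stock = 20
  Event 1 (sale 13): sell min(13,20)=13. stock: 20 - 13 = 7. total_sold = 13
  Event 2 (sale 4): sell min(4,7)=4. stock: 7 - 4 = 3. total_sold = 17
  Event 3 (return 4): 3 + 4 = 7
  Event 4 (sale 4): sell min(4,7)=4. stock: 7 - 4 = 3. total_sold = 21
  Event 5 (sale 11): sell min(11,3)=3. stock: 3 - 3 = 0. total_sold = 24
  Event 6 (sale 3): sell min(3,0)=0. stock: 0 - 0 = 0. total_sold = 24
  Event 7 (sale 24): sell min(24,0)=0. stock: 0 - 0 = 0. total_sold = 24
  Event 8 (restock 20): 0 + 20 = 20
  Event 9 (sale 2): sell min(2,20)=2. stock: 20 - 2 = 18. total_sold = 26
  Event 10 (sale 15): sell min(15,18)=15. stock: 18 - 15 = 3. total_sold = 41
  Event 11 (sale 19): sell min(19,3)=3. stock: 3 - 3 = 0. total_sold = 44
  Event 12 (restock 12): 0 + 12 = 12
  Event 13 (sale 17): sell min(17,12)=12. stock: 12 - 12 = 0. total_sold = 56
  Event 14 (sale 9): sell min(9,0)=0. stock: 0 - 0 = 0. total_sold = 56
Final: stock = 0, total_sold = 56

Answer: 0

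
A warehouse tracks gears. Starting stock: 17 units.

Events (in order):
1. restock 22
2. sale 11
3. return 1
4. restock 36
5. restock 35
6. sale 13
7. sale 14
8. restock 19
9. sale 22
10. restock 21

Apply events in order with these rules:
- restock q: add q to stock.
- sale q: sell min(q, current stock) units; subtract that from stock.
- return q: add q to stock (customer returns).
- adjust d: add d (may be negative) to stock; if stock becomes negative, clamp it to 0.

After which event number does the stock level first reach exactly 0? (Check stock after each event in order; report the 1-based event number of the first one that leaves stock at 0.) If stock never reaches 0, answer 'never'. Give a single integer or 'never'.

Answer: never

Derivation:
Processing events:
Start: stock = 17
  Event 1 (restock 22): 17 + 22 = 39
  Event 2 (sale 11): sell min(11,39)=11. stock: 39 - 11 = 28. total_sold = 11
  Event 3 (return 1): 28 + 1 = 29
  Event 4 (restock 36): 29 + 36 = 65
  Event 5 (restock 35): 65 + 35 = 100
  Event 6 (sale 13): sell min(13,100)=13. stock: 100 - 13 = 87. total_sold = 24
  Event 7 (sale 14): sell min(14,87)=14. stock: 87 - 14 = 73. total_sold = 38
  Event 8 (restock 19): 73 + 19 = 92
  Event 9 (sale 22): sell min(22,92)=22. stock: 92 - 22 = 70. total_sold = 60
  Event 10 (restock 21): 70 + 21 = 91
Final: stock = 91, total_sold = 60

Stock never reaches 0.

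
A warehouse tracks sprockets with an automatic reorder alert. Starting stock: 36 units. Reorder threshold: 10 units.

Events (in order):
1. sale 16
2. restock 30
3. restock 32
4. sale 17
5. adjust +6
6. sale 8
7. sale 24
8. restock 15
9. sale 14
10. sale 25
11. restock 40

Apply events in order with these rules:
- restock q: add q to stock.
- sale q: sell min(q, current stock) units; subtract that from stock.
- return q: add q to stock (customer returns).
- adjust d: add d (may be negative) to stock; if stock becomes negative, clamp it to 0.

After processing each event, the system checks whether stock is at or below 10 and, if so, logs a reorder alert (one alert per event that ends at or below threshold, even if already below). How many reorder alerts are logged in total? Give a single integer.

Processing events:
Start: stock = 36
  Event 1 (sale 16): sell min(16,36)=16. stock: 36 - 16 = 20. total_sold = 16
  Event 2 (restock 30): 20 + 30 = 50
  Event 3 (restock 32): 50 + 32 = 82
  Event 4 (sale 17): sell min(17,82)=17. stock: 82 - 17 = 65. total_sold = 33
  Event 5 (adjust +6): 65 + 6 = 71
  Event 6 (sale 8): sell min(8,71)=8. stock: 71 - 8 = 63. total_sold = 41
  Event 7 (sale 24): sell min(24,63)=24. stock: 63 - 24 = 39. total_sold = 65
  Event 8 (restock 15): 39 + 15 = 54
  Event 9 (sale 14): sell min(14,54)=14. stock: 54 - 14 = 40. total_sold = 79
  Event 10 (sale 25): sell min(25,40)=25. stock: 40 - 25 = 15. total_sold = 104
  Event 11 (restock 40): 15 + 40 = 55
Final: stock = 55, total_sold = 104

Checking against threshold 10:
  After event 1: stock=20 > 10
  After event 2: stock=50 > 10
  After event 3: stock=82 > 10
  After event 4: stock=65 > 10
  After event 5: stock=71 > 10
  After event 6: stock=63 > 10
  After event 7: stock=39 > 10
  After event 8: stock=54 > 10
  After event 9: stock=40 > 10
  After event 10: stock=15 > 10
  After event 11: stock=55 > 10
Alert events: []. Count = 0

Answer: 0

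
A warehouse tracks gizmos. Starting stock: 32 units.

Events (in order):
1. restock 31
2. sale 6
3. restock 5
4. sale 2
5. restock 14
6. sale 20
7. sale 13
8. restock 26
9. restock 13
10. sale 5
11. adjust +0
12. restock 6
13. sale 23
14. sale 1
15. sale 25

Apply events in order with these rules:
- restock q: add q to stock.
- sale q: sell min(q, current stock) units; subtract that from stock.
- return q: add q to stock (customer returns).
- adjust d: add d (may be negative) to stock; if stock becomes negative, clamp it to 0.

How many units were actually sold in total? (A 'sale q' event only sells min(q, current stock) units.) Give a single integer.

Answer: 95

Derivation:
Processing events:
Start: stock = 32
  Event 1 (restock 31): 32 + 31 = 63
  Event 2 (sale 6): sell min(6,63)=6. stock: 63 - 6 = 57. total_sold = 6
  Event 3 (restock 5): 57 + 5 = 62
  Event 4 (sale 2): sell min(2,62)=2. stock: 62 - 2 = 60. total_sold = 8
  Event 5 (restock 14): 60 + 14 = 74
  Event 6 (sale 20): sell min(20,74)=20. stock: 74 - 20 = 54. total_sold = 28
  Event 7 (sale 13): sell min(13,54)=13. stock: 54 - 13 = 41. total_sold = 41
  Event 8 (restock 26): 41 + 26 = 67
  Event 9 (restock 13): 67 + 13 = 80
  Event 10 (sale 5): sell min(5,80)=5. stock: 80 - 5 = 75. total_sold = 46
  Event 11 (adjust +0): 75 + 0 = 75
  Event 12 (restock 6): 75 + 6 = 81
  Event 13 (sale 23): sell min(23,81)=23. stock: 81 - 23 = 58. total_sold = 69
  Event 14 (sale 1): sell min(1,58)=1. stock: 58 - 1 = 57. total_sold = 70
  Event 15 (sale 25): sell min(25,57)=25. stock: 57 - 25 = 32. total_sold = 95
Final: stock = 32, total_sold = 95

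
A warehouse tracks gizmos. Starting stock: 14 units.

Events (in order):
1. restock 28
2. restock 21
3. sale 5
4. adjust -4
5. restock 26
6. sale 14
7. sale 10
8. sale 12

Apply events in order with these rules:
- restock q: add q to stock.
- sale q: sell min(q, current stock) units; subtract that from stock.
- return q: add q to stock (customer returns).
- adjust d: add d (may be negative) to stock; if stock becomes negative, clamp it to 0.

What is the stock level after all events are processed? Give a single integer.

Processing events:
Start: stock = 14
  Event 1 (restock 28): 14 + 28 = 42
  Event 2 (restock 21): 42 + 21 = 63
  Event 3 (sale 5): sell min(5,63)=5. stock: 63 - 5 = 58. total_sold = 5
  Event 4 (adjust -4): 58 + -4 = 54
  Event 5 (restock 26): 54 + 26 = 80
  Event 6 (sale 14): sell min(14,80)=14. stock: 80 - 14 = 66. total_sold = 19
  Event 7 (sale 10): sell min(10,66)=10. stock: 66 - 10 = 56. total_sold = 29
  Event 8 (sale 12): sell min(12,56)=12. stock: 56 - 12 = 44. total_sold = 41
Final: stock = 44, total_sold = 41

Answer: 44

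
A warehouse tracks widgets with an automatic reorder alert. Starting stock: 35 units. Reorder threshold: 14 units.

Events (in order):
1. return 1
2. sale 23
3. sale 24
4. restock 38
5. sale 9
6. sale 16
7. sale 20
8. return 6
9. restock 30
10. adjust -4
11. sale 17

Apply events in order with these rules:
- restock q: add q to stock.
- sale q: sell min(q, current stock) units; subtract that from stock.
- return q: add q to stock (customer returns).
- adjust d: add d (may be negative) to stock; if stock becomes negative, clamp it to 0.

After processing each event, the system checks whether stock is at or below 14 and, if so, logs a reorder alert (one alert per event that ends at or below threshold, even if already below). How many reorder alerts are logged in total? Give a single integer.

Processing events:
Start: stock = 35
  Event 1 (return 1): 35 + 1 = 36
  Event 2 (sale 23): sell min(23,36)=23. stock: 36 - 23 = 13. total_sold = 23
  Event 3 (sale 24): sell min(24,13)=13. stock: 13 - 13 = 0. total_sold = 36
  Event 4 (restock 38): 0 + 38 = 38
  Event 5 (sale 9): sell min(9,38)=9. stock: 38 - 9 = 29. total_sold = 45
  Event 6 (sale 16): sell min(16,29)=16. stock: 29 - 16 = 13. total_sold = 61
  Event 7 (sale 20): sell min(20,13)=13. stock: 13 - 13 = 0. total_sold = 74
  Event 8 (return 6): 0 + 6 = 6
  Event 9 (restock 30): 6 + 30 = 36
  Event 10 (adjust -4): 36 + -4 = 32
  Event 11 (sale 17): sell min(17,32)=17. stock: 32 - 17 = 15. total_sold = 91
Final: stock = 15, total_sold = 91

Checking against threshold 14:
  After event 1: stock=36 > 14
  After event 2: stock=13 <= 14 -> ALERT
  After event 3: stock=0 <= 14 -> ALERT
  After event 4: stock=38 > 14
  After event 5: stock=29 > 14
  After event 6: stock=13 <= 14 -> ALERT
  After event 7: stock=0 <= 14 -> ALERT
  After event 8: stock=6 <= 14 -> ALERT
  After event 9: stock=36 > 14
  After event 10: stock=32 > 14
  After event 11: stock=15 > 14
Alert events: [2, 3, 6, 7, 8]. Count = 5

Answer: 5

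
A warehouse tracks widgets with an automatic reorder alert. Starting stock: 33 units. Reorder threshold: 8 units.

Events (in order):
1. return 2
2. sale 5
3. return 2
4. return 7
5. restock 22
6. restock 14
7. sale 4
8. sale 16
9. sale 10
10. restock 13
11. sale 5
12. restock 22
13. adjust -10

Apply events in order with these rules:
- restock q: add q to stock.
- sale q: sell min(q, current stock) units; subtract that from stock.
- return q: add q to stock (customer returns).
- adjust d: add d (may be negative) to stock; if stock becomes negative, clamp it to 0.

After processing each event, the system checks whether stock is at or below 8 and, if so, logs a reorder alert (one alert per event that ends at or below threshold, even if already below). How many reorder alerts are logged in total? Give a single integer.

Answer: 0

Derivation:
Processing events:
Start: stock = 33
  Event 1 (return 2): 33 + 2 = 35
  Event 2 (sale 5): sell min(5,35)=5. stock: 35 - 5 = 30. total_sold = 5
  Event 3 (return 2): 30 + 2 = 32
  Event 4 (return 7): 32 + 7 = 39
  Event 5 (restock 22): 39 + 22 = 61
  Event 6 (restock 14): 61 + 14 = 75
  Event 7 (sale 4): sell min(4,75)=4. stock: 75 - 4 = 71. total_sold = 9
  Event 8 (sale 16): sell min(16,71)=16. stock: 71 - 16 = 55. total_sold = 25
  Event 9 (sale 10): sell min(10,55)=10. stock: 55 - 10 = 45. total_sold = 35
  Event 10 (restock 13): 45 + 13 = 58
  Event 11 (sale 5): sell min(5,58)=5. stock: 58 - 5 = 53. total_sold = 40
  Event 12 (restock 22): 53 + 22 = 75
  Event 13 (adjust -10): 75 + -10 = 65
Final: stock = 65, total_sold = 40

Checking against threshold 8:
  After event 1: stock=35 > 8
  After event 2: stock=30 > 8
  After event 3: stock=32 > 8
  After event 4: stock=39 > 8
  After event 5: stock=61 > 8
  After event 6: stock=75 > 8
  After event 7: stock=71 > 8
  After event 8: stock=55 > 8
  After event 9: stock=45 > 8
  After event 10: stock=58 > 8
  After event 11: stock=53 > 8
  After event 12: stock=75 > 8
  After event 13: stock=65 > 8
Alert events: []. Count = 0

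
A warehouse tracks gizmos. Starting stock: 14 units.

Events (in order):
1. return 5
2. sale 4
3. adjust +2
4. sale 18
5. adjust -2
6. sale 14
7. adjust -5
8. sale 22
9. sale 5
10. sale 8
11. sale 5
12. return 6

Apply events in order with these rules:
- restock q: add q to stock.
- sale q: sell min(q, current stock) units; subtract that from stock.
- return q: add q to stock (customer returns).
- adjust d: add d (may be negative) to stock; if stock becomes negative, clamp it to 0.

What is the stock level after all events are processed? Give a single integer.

Answer: 6

Derivation:
Processing events:
Start: stock = 14
  Event 1 (return 5): 14 + 5 = 19
  Event 2 (sale 4): sell min(4,19)=4. stock: 19 - 4 = 15. total_sold = 4
  Event 3 (adjust +2): 15 + 2 = 17
  Event 4 (sale 18): sell min(18,17)=17. stock: 17 - 17 = 0. total_sold = 21
  Event 5 (adjust -2): 0 + -2 = 0 (clamped to 0)
  Event 6 (sale 14): sell min(14,0)=0. stock: 0 - 0 = 0. total_sold = 21
  Event 7 (adjust -5): 0 + -5 = 0 (clamped to 0)
  Event 8 (sale 22): sell min(22,0)=0. stock: 0 - 0 = 0. total_sold = 21
  Event 9 (sale 5): sell min(5,0)=0. stock: 0 - 0 = 0. total_sold = 21
  Event 10 (sale 8): sell min(8,0)=0. stock: 0 - 0 = 0. total_sold = 21
  Event 11 (sale 5): sell min(5,0)=0. stock: 0 - 0 = 0. total_sold = 21
  Event 12 (return 6): 0 + 6 = 6
Final: stock = 6, total_sold = 21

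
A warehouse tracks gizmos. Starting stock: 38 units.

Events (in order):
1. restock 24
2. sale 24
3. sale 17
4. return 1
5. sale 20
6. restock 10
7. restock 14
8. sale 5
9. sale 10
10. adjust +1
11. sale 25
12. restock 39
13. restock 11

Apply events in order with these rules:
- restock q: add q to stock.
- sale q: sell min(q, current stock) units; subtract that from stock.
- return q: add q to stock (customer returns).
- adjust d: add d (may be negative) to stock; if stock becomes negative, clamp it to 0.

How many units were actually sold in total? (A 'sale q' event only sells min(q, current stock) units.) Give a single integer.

Processing events:
Start: stock = 38
  Event 1 (restock 24): 38 + 24 = 62
  Event 2 (sale 24): sell min(24,62)=24. stock: 62 - 24 = 38. total_sold = 24
  Event 3 (sale 17): sell min(17,38)=17. stock: 38 - 17 = 21. total_sold = 41
  Event 4 (return 1): 21 + 1 = 22
  Event 5 (sale 20): sell min(20,22)=20. stock: 22 - 20 = 2. total_sold = 61
  Event 6 (restock 10): 2 + 10 = 12
  Event 7 (restock 14): 12 + 14 = 26
  Event 8 (sale 5): sell min(5,26)=5. stock: 26 - 5 = 21. total_sold = 66
  Event 9 (sale 10): sell min(10,21)=10. stock: 21 - 10 = 11. total_sold = 76
  Event 10 (adjust +1): 11 + 1 = 12
  Event 11 (sale 25): sell min(25,12)=12. stock: 12 - 12 = 0. total_sold = 88
  Event 12 (restock 39): 0 + 39 = 39
  Event 13 (restock 11): 39 + 11 = 50
Final: stock = 50, total_sold = 88

Answer: 88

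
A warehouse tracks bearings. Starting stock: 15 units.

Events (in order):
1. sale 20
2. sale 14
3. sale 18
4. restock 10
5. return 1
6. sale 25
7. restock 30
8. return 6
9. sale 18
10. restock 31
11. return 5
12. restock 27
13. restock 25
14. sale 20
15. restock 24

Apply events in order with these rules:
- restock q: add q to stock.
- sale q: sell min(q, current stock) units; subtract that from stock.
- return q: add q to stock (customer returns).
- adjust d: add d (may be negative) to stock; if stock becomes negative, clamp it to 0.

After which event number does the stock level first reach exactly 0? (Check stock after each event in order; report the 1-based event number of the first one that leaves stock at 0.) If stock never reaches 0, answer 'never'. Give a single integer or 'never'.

Answer: 1

Derivation:
Processing events:
Start: stock = 15
  Event 1 (sale 20): sell min(20,15)=15. stock: 15 - 15 = 0. total_sold = 15
  Event 2 (sale 14): sell min(14,0)=0. stock: 0 - 0 = 0. total_sold = 15
  Event 3 (sale 18): sell min(18,0)=0. stock: 0 - 0 = 0. total_sold = 15
  Event 4 (restock 10): 0 + 10 = 10
  Event 5 (return 1): 10 + 1 = 11
  Event 6 (sale 25): sell min(25,11)=11. stock: 11 - 11 = 0. total_sold = 26
  Event 7 (restock 30): 0 + 30 = 30
  Event 8 (return 6): 30 + 6 = 36
  Event 9 (sale 18): sell min(18,36)=18. stock: 36 - 18 = 18. total_sold = 44
  Event 10 (restock 31): 18 + 31 = 49
  Event 11 (return 5): 49 + 5 = 54
  Event 12 (restock 27): 54 + 27 = 81
  Event 13 (restock 25): 81 + 25 = 106
  Event 14 (sale 20): sell min(20,106)=20. stock: 106 - 20 = 86. total_sold = 64
  Event 15 (restock 24): 86 + 24 = 110
Final: stock = 110, total_sold = 64

First zero at event 1.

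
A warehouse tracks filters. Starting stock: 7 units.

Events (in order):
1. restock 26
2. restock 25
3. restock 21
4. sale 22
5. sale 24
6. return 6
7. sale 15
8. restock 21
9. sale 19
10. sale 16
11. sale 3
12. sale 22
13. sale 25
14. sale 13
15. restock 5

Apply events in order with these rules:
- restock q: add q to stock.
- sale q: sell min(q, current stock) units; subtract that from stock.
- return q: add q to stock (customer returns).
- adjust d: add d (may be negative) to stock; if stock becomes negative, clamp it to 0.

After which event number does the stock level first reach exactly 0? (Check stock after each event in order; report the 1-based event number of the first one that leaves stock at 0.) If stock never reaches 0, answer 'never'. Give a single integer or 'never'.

Answer: 12

Derivation:
Processing events:
Start: stock = 7
  Event 1 (restock 26): 7 + 26 = 33
  Event 2 (restock 25): 33 + 25 = 58
  Event 3 (restock 21): 58 + 21 = 79
  Event 4 (sale 22): sell min(22,79)=22. stock: 79 - 22 = 57. total_sold = 22
  Event 5 (sale 24): sell min(24,57)=24. stock: 57 - 24 = 33. total_sold = 46
  Event 6 (return 6): 33 + 6 = 39
  Event 7 (sale 15): sell min(15,39)=15. stock: 39 - 15 = 24. total_sold = 61
  Event 8 (restock 21): 24 + 21 = 45
  Event 9 (sale 19): sell min(19,45)=19. stock: 45 - 19 = 26. total_sold = 80
  Event 10 (sale 16): sell min(16,26)=16. stock: 26 - 16 = 10. total_sold = 96
  Event 11 (sale 3): sell min(3,10)=3. stock: 10 - 3 = 7. total_sold = 99
  Event 12 (sale 22): sell min(22,7)=7. stock: 7 - 7 = 0. total_sold = 106
  Event 13 (sale 25): sell min(25,0)=0. stock: 0 - 0 = 0. total_sold = 106
  Event 14 (sale 13): sell min(13,0)=0. stock: 0 - 0 = 0. total_sold = 106
  Event 15 (restock 5): 0 + 5 = 5
Final: stock = 5, total_sold = 106

First zero at event 12.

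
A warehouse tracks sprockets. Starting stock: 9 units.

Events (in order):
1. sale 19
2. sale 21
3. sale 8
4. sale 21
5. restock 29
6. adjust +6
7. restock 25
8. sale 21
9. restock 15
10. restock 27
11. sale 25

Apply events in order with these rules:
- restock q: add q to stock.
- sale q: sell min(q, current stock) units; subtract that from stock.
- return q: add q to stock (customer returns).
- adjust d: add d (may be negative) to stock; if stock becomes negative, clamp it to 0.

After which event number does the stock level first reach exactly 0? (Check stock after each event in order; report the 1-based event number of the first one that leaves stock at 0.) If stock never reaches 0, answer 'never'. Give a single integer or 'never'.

Answer: 1

Derivation:
Processing events:
Start: stock = 9
  Event 1 (sale 19): sell min(19,9)=9. stock: 9 - 9 = 0. total_sold = 9
  Event 2 (sale 21): sell min(21,0)=0. stock: 0 - 0 = 0. total_sold = 9
  Event 3 (sale 8): sell min(8,0)=0. stock: 0 - 0 = 0. total_sold = 9
  Event 4 (sale 21): sell min(21,0)=0. stock: 0 - 0 = 0. total_sold = 9
  Event 5 (restock 29): 0 + 29 = 29
  Event 6 (adjust +6): 29 + 6 = 35
  Event 7 (restock 25): 35 + 25 = 60
  Event 8 (sale 21): sell min(21,60)=21. stock: 60 - 21 = 39. total_sold = 30
  Event 9 (restock 15): 39 + 15 = 54
  Event 10 (restock 27): 54 + 27 = 81
  Event 11 (sale 25): sell min(25,81)=25. stock: 81 - 25 = 56. total_sold = 55
Final: stock = 56, total_sold = 55

First zero at event 1.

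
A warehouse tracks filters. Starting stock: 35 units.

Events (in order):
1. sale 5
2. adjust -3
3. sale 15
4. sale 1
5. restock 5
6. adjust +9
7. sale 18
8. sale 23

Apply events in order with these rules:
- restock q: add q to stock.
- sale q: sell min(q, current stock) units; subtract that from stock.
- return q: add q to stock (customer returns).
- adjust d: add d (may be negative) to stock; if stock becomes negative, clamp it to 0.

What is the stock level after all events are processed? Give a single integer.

Answer: 0

Derivation:
Processing events:
Start: stock = 35
  Event 1 (sale 5): sell min(5,35)=5. stock: 35 - 5 = 30. total_sold = 5
  Event 2 (adjust -3): 30 + -3 = 27
  Event 3 (sale 15): sell min(15,27)=15. stock: 27 - 15 = 12. total_sold = 20
  Event 4 (sale 1): sell min(1,12)=1. stock: 12 - 1 = 11. total_sold = 21
  Event 5 (restock 5): 11 + 5 = 16
  Event 6 (adjust +9): 16 + 9 = 25
  Event 7 (sale 18): sell min(18,25)=18. stock: 25 - 18 = 7. total_sold = 39
  Event 8 (sale 23): sell min(23,7)=7. stock: 7 - 7 = 0. total_sold = 46
Final: stock = 0, total_sold = 46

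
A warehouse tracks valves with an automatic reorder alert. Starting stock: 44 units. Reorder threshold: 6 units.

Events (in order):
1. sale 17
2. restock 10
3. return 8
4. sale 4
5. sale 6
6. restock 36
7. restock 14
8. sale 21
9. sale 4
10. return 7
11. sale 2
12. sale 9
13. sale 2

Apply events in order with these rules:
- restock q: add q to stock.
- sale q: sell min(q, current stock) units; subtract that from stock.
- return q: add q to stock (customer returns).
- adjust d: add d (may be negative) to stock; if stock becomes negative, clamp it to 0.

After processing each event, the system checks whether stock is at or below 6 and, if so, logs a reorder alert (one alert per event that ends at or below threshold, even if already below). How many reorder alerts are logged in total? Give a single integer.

Answer: 0

Derivation:
Processing events:
Start: stock = 44
  Event 1 (sale 17): sell min(17,44)=17. stock: 44 - 17 = 27. total_sold = 17
  Event 2 (restock 10): 27 + 10 = 37
  Event 3 (return 8): 37 + 8 = 45
  Event 4 (sale 4): sell min(4,45)=4. stock: 45 - 4 = 41. total_sold = 21
  Event 5 (sale 6): sell min(6,41)=6. stock: 41 - 6 = 35. total_sold = 27
  Event 6 (restock 36): 35 + 36 = 71
  Event 7 (restock 14): 71 + 14 = 85
  Event 8 (sale 21): sell min(21,85)=21. stock: 85 - 21 = 64. total_sold = 48
  Event 9 (sale 4): sell min(4,64)=4. stock: 64 - 4 = 60. total_sold = 52
  Event 10 (return 7): 60 + 7 = 67
  Event 11 (sale 2): sell min(2,67)=2. stock: 67 - 2 = 65. total_sold = 54
  Event 12 (sale 9): sell min(9,65)=9. stock: 65 - 9 = 56. total_sold = 63
  Event 13 (sale 2): sell min(2,56)=2. stock: 56 - 2 = 54. total_sold = 65
Final: stock = 54, total_sold = 65

Checking against threshold 6:
  After event 1: stock=27 > 6
  After event 2: stock=37 > 6
  After event 3: stock=45 > 6
  After event 4: stock=41 > 6
  After event 5: stock=35 > 6
  After event 6: stock=71 > 6
  After event 7: stock=85 > 6
  After event 8: stock=64 > 6
  After event 9: stock=60 > 6
  After event 10: stock=67 > 6
  After event 11: stock=65 > 6
  After event 12: stock=56 > 6
  After event 13: stock=54 > 6
Alert events: []. Count = 0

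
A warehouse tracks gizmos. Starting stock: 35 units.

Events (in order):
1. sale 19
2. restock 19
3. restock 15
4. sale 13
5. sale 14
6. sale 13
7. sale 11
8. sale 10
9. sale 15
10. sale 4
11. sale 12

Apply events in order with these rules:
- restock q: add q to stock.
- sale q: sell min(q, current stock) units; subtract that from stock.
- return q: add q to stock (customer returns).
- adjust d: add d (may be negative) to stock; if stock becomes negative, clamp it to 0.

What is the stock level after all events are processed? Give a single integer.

Answer: 0

Derivation:
Processing events:
Start: stock = 35
  Event 1 (sale 19): sell min(19,35)=19. stock: 35 - 19 = 16. total_sold = 19
  Event 2 (restock 19): 16 + 19 = 35
  Event 3 (restock 15): 35 + 15 = 50
  Event 4 (sale 13): sell min(13,50)=13. stock: 50 - 13 = 37. total_sold = 32
  Event 5 (sale 14): sell min(14,37)=14. stock: 37 - 14 = 23. total_sold = 46
  Event 6 (sale 13): sell min(13,23)=13. stock: 23 - 13 = 10. total_sold = 59
  Event 7 (sale 11): sell min(11,10)=10. stock: 10 - 10 = 0. total_sold = 69
  Event 8 (sale 10): sell min(10,0)=0. stock: 0 - 0 = 0. total_sold = 69
  Event 9 (sale 15): sell min(15,0)=0. stock: 0 - 0 = 0. total_sold = 69
  Event 10 (sale 4): sell min(4,0)=0. stock: 0 - 0 = 0. total_sold = 69
  Event 11 (sale 12): sell min(12,0)=0. stock: 0 - 0 = 0. total_sold = 69
Final: stock = 0, total_sold = 69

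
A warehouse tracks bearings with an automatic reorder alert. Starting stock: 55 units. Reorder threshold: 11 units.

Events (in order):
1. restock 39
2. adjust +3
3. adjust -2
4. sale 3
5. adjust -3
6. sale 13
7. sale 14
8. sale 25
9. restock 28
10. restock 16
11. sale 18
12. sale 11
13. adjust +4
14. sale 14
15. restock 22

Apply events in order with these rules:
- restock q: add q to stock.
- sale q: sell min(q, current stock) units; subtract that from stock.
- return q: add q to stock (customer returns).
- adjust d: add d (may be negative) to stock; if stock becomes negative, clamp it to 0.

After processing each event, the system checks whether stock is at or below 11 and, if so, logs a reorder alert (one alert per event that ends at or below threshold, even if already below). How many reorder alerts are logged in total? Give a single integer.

Processing events:
Start: stock = 55
  Event 1 (restock 39): 55 + 39 = 94
  Event 2 (adjust +3): 94 + 3 = 97
  Event 3 (adjust -2): 97 + -2 = 95
  Event 4 (sale 3): sell min(3,95)=3. stock: 95 - 3 = 92. total_sold = 3
  Event 5 (adjust -3): 92 + -3 = 89
  Event 6 (sale 13): sell min(13,89)=13. stock: 89 - 13 = 76. total_sold = 16
  Event 7 (sale 14): sell min(14,76)=14. stock: 76 - 14 = 62. total_sold = 30
  Event 8 (sale 25): sell min(25,62)=25. stock: 62 - 25 = 37. total_sold = 55
  Event 9 (restock 28): 37 + 28 = 65
  Event 10 (restock 16): 65 + 16 = 81
  Event 11 (sale 18): sell min(18,81)=18. stock: 81 - 18 = 63. total_sold = 73
  Event 12 (sale 11): sell min(11,63)=11. stock: 63 - 11 = 52. total_sold = 84
  Event 13 (adjust +4): 52 + 4 = 56
  Event 14 (sale 14): sell min(14,56)=14. stock: 56 - 14 = 42. total_sold = 98
  Event 15 (restock 22): 42 + 22 = 64
Final: stock = 64, total_sold = 98

Checking against threshold 11:
  After event 1: stock=94 > 11
  After event 2: stock=97 > 11
  After event 3: stock=95 > 11
  After event 4: stock=92 > 11
  After event 5: stock=89 > 11
  After event 6: stock=76 > 11
  After event 7: stock=62 > 11
  After event 8: stock=37 > 11
  After event 9: stock=65 > 11
  After event 10: stock=81 > 11
  After event 11: stock=63 > 11
  After event 12: stock=52 > 11
  After event 13: stock=56 > 11
  After event 14: stock=42 > 11
  After event 15: stock=64 > 11
Alert events: []. Count = 0

Answer: 0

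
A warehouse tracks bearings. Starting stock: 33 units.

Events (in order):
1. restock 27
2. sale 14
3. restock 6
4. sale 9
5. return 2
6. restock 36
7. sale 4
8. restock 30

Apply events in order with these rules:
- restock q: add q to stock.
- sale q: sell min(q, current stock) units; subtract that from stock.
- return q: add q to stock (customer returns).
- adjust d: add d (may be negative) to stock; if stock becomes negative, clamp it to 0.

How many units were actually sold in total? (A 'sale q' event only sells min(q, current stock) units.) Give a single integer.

Processing events:
Start: stock = 33
  Event 1 (restock 27): 33 + 27 = 60
  Event 2 (sale 14): sell min(14,60)=14. stock: 60 - 14 = 46. total_sold = 14
  Event 3 (restock 6): 46 + 6 = 52
  Event 4 (sale 9): sell min(9,52)=9. stock: 52 - 9 = 43. total_sold = 23
  Event 5 (return 2): 43 + 2 = 45
  Event 6 (restock 36): 45 + 36 = 81
  Event 7 (sale 4): sell min(4,81)=4. stock: 81 - 4 = 77. total_sold = 27
  Event 8 (restock 30): 77 + 30 = 107
Final: stock = 107, total_sold = 27

Answer: 27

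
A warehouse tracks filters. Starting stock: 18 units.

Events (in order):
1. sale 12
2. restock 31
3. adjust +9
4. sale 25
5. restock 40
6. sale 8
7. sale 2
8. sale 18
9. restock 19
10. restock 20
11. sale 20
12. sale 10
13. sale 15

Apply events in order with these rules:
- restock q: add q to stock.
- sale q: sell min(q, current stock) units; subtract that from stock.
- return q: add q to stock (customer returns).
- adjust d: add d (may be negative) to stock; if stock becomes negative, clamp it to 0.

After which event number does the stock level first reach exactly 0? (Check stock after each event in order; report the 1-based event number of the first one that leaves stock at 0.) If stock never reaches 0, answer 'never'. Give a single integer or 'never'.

Processing events:
Start: stock = 18
  Event 1 (sale 12): sell min(12,18)=12. stock: 18 - 12 = 6. total_sold = 12
  Event 2 (restock 31): 6 + 31 = 37
  Event 3 (adjust +9): 37 + 9 = 46
  Event 4 (sale 25): sell min(25,46)=25. stock: 46 - 25 = 21. total_sold = 37
  Event 5 (restock 40): 21 + 40 = 61
  Event 6 (sale 8): sell min(8,61)=8. stock: 61 - 8 = 53. total_sold = 45
  Event 7 (sale 2): sell min(2,53)=2. stock: 53 - 2 = 51. total_sold = 47
  Event 8 (sale 18): sell min(18,51)=18. stock: 51 - 18 = 33. total_sold = 65
  Event 9 (restock 19): 33 + 19 = 52
  Event 10 (restock 20): 52 + 20 = 72
  Event 11 (sale 20): sell min(20,72)=20. stock: 72 - 20 = 52. total_sold = 85
  Event 12 (sale 10): sell min(10,52)=10. stock: 52 - 10 = 42. total_sold = 95
  Event 13 (sale 15): sell min(15,42)=15. stock: 42 - 15 = 27. total_sold = 110
Final: stock = 27, total_sold = 110

Stock never reaches 0.

Answer: never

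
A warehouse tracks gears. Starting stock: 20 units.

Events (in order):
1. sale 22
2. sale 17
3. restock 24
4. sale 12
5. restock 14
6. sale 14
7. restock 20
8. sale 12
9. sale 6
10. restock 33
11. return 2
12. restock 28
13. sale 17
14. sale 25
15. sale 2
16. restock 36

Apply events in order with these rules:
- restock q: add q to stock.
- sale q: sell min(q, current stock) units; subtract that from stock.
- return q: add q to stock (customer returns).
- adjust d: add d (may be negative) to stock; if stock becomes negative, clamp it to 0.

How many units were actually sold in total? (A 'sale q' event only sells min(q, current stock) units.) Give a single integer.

Answer: 108

Derivation:
Processing events:
Start: stock = 20
  Event 1 (sale 22): sell min(22,20)=20. stock: 20 - 20 = 0. total_sold = 20
  Event 2 (sale 17): sell min(17,0)=0. stock: 0 - 0 = 0. total_sold = 20
  Event 3 (restock 24): 0 + 24 = 24
  Event 4 (sale 12): sell min(12,24)=12. stock: 24 - 12 = 12. total_sold = 32
  Event 5 (restock 14): 12 + 14 = 26
  Event 6 (sale 14): sell min(14,26)=14. stock: 26 - 14 = 12. total_sold = 46
  Event 7 (restock 20): 12 + 20 = 32
  Event 8 (sale 12): sell min(12,32)=12. stock: 32 - 12 = 20. total_sold = 58
  Event 9 (sale 6): sell min(6,20)=6. stock: 20 - 6 = 14. total_sold = 64
  Event 10 (restock 33): 14 + 33 = 47
  Event 11 (return 2): 47 + 2 = 49
  Event 12 (restock 28): 49 + 28 = 77
  Event 13 (sale 17): sell min(17,77)=17. stock: 77 - 17 = 60. total_sold = 81
  Event 14 (sale 25): sell min(25,60)=25. stock: 60 - 25 = 35. total_sold = 106
  Event 15 (sale 2): sell min(2,35)=2. stock: 35 - 2 = 33. total_sold = 108
  Event 16 (restock 36): 33 + 36 = 69
Final: stock = 69, total_sold = 108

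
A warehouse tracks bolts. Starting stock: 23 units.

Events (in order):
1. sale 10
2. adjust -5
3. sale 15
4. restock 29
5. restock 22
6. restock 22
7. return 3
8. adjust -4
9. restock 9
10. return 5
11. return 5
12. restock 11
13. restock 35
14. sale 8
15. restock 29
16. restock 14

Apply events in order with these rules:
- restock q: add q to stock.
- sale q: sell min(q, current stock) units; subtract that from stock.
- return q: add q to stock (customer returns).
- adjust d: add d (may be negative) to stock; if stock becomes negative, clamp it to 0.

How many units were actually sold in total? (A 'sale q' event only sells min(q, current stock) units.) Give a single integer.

Processing events:
Start: stock = 23
  Event 1 (sale 10): sell min(10,23)=10. stock: 23 - 10 = 13. total_sold = 10
  Event 2 (adjust -5): 13 + -5 = 8
  Event 3 (sale 15): sell min(15,8)=8. stock: 8 - 8 = 0. total_sold = 18
  Event 4 (restock 29): 0 + 29 = 29
  Event 5 (restock 22): 29 + 22 = 51
  Event 6 (restock 22): 51 + 22 = 73
  Event 7 (return 3): 73 + 3 = 76
  Event 8 (adjust -4): 76 + -4 = 72
  Event 9 (restock 9): 72 + 9 = 81
  Event 10 (return 5): 81 + 5 = 86
  Event 11 (return 5): 86 + 5 = 91
  Event 12 (restock 11): 91 + 11 = 102
  Event 13 (restock 35): 102 + 35 = 137
  Event 14 (sale 8): sell min(8,137)=8. stock: 137 - 8 = 129. total_sold = 26
  Event 15 (restock 29): 129 + 29 = 158
  Event 16 (restock 14): 158 + 14 = 172
Final: stock = 172, total_sold = 26

Answer: 26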